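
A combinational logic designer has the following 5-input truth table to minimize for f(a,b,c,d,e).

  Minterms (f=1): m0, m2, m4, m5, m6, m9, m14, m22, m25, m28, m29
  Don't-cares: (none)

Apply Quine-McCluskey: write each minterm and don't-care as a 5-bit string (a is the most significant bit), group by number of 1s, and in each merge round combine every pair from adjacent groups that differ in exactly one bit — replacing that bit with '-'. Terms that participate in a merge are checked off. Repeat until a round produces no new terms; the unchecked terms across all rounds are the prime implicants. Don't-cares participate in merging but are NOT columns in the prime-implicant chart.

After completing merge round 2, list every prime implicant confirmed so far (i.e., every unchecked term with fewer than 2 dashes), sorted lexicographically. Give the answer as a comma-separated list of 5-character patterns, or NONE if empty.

-0110, -1001, 0-110, 0010-, 11-01, 1110-

Round 0: 00000✓ 00010✓ 00100✓ 00101✓ 00110✓ 01001✓ 01110✓ 10110✓ 11001✓ 11100✓ 11101✓
Round 1: -0110 -1001 0-110 00-00✓ 00-10✓ 000-0✓ 001-0✓ 0010- 11-01 1110-
Round 2: 00--0
PIs = {-0110, -1001, 0-110, 00--0, 0010-, 11-01, 1110-}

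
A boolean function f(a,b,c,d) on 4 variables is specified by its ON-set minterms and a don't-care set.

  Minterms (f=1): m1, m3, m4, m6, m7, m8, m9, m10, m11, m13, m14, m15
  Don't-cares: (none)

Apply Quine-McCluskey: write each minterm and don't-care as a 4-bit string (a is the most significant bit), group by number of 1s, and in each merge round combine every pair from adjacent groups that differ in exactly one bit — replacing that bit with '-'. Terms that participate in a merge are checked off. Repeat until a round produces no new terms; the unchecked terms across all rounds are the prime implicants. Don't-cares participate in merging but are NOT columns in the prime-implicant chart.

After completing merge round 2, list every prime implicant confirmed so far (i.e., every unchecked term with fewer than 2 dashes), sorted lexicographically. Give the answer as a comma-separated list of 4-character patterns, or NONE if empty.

01-0

[col 0] 0001*, 0011*, 0100*, 0110*, 0111*, 1000*, 1001*, 1010*, 1011*, 1101*, 1110*, 1111*
[col 1] -001*, -011*, -110*, -111*, 0-11*, 00-1*, 01-0, 011-*, 1-01*, 1-10*, 1-11*, 10-0*, 10-1*, 100-*, 101-*, 11-1*, 111-*
[col 2] --11, -0-1, -11-, 1--1, 1-1-, 10--
Prime implicants: --11, -0-1, -11-, 01-0, 1--1, 1-1-, 10--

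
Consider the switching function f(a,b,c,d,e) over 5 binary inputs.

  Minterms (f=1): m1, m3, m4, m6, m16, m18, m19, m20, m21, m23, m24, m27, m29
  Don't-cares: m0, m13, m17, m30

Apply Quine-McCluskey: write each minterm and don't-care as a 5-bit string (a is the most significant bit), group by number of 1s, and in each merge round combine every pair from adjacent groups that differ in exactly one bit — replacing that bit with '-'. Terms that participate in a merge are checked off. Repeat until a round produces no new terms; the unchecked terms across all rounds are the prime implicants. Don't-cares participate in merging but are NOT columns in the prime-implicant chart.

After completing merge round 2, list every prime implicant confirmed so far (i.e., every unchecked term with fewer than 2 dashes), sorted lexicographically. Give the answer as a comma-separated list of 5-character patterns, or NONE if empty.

size-2^0 implicants → 00000(✓)  00001(✓)  00011(✓)  00100(✓)  00110(✓)  01101(✓)  10000(✓)  10001(✓)  10010(✓)  10011(✓)  10100(✓)  10101(✓)  10111(✓)  11000(✓)  11011(✓)  11101(✓)  11110
size-2^1 implicants → -0000(✓)  -0001(✓)  -0011(✓)  -0100(✓)  -1101  00-00(✓)  000-1(✓)  0000-(✓)  001-0  1-000  1-011  1-101  10-00(✓)  10-01(✓)  10-11(✓)  100-0(✓)  100-1(✓)  1000-(✓)  1001-(✓)  101-1(✓)  1010-(✓)
size-2^2 implicants → -0-00  -00-1  -000-  10--1  10-0-  100--
Unchecked terms (primes): -0-00, -00-1, -000-, -1101, 001-0, 1-000, 1-011, 1-101, 10--1, 10-0-, 100--, 11110

-1101, 001-0, 1-000, 1-011, 1-101, 11110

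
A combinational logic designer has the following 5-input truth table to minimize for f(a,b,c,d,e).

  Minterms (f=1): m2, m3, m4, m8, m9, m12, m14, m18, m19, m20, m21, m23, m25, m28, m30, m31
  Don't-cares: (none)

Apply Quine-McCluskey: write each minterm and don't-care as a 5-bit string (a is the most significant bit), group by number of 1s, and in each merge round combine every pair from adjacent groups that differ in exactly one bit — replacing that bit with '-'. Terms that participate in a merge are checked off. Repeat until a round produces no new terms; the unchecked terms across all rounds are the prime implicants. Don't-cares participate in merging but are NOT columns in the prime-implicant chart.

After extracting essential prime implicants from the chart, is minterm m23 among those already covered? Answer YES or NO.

size-2^0 implicants → 00010(✓)  00011(✓)  00100(✓)  01000(✓)  01001(✓)  01100(✓)  01110(✓)  10010(✓)  10011(✓)  10100(✓)  10101(✓)  10111(✓)  11001(✓)  11100(✓)  11110(✓)  11111(✓)
size-2^1 implicants → -0010(✓)  -0011(✓)  -0100(✓)  -1001  -1100(✓)  -1110(✓)  0-100(✓)  0001-(✓)  01-00  0100-  011-0(✓)  1-100(✓)  1-111  10-11  1001-(✓)  101-1  1010-  111-0(✓)  1111-
size-2^2 implicants → --100  -001-  -11-0
Unchecked terms (primes): --100, -001-, -1001, -11-0, 01-00, 0100-, 1-111, 10-11, 101-1, 1010-, 1111-
Minterm coverage:
  m2 ⊆ -001- [E]
  m3 ⊆ -001- [E]
  m4 ⊆ --100 [E]
  m8 ⊆ 01-00,0100-
  m9 ⊆ -1001,0100-
  m12 ⊆ --100,-11-0,01-00
  m14 ⊆ -11-0 [E]
  m18 ⊆ -001- [E]
  m19 ⊆ -001-,10-11
  m20 ⊆ --100,1010-
  m21 ⊆ 101-1,1010-
  m23 ⊆ 1-111,10-11,101-1
  m25 ⊆ -1001 [E]
  m28 ⊆ --100,-11-0
  m30 ⊆ -11-0,1111-
  m31 ⊆ 1-111,1111-
E = {--100, -001-, -1001, -11-0}

NO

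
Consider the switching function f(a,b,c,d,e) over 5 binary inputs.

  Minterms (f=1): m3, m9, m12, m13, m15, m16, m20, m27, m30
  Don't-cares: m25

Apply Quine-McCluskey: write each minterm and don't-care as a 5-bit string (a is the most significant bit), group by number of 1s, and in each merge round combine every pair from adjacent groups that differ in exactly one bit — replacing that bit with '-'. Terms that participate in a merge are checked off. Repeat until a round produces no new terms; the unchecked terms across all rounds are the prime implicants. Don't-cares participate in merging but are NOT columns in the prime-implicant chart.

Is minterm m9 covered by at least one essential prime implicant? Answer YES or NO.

NO

[col 0] 00011, 01001*, 01100*, 01101*, 01111*, 10000*, 10100*, 11001*, 11011*, 11110
[col 1] -1001, 01-01, 011-1, 0110-, 10-00, 110-1
Prime implicants: -1001, 00011, 01-01, 011-1, 0110-, 10-00, 110-1, 11110
PI chart (minterm → PIs covering it):
  3 | 00011  (sole → essential)
  9 | -1001,01-01
  12 | 0110-  (sole → essential)
  13 | 01-01,011-1,0110-
  15 | 011-1  (sole → essential)
  16 | 10-00  (sole → essential)
  20 | 10-00  (sole → essential)
  27 | 110-1  (sole → essential)
  30 | 11110  (sole → essential)
Essential prime implicants: 00011, 011-1, 0110-, 10-00, 110-1, 11110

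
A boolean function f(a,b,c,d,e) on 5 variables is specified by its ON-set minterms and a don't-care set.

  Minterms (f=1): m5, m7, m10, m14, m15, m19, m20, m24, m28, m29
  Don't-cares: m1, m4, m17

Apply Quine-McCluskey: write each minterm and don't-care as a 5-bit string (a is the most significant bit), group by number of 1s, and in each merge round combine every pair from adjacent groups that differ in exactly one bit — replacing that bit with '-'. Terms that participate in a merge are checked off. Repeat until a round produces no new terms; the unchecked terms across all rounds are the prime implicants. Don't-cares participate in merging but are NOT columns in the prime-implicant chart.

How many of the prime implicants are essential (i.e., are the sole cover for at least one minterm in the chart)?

Round 0: 00001✓ 00100✓ 00101✓ 00111✓ 01010✓ 01110✓ 01111✓ 10001✓ 10011✓ 10100✓ 11000✓ 11100✓ 11101✓
Round 1: -0001 -0100 0-111 00-01 001-1 0010- 01-10 0111- 1-100 100-1 11-00 1110-
PIs = {-0001, -0100, 0-111, 00-01, 001-1, 0010-, 01-10, 0111-, 1-100, 100-1, 11-00, 1110-}
Coverage chart:
  m5: 00-01,001-1,0010-
  m7: 0-111,001-1
  m10: 01-10 ←essential
  m14: 01-10,0111-
  m15: 0-111,0111-
  m19: 100-1 ←essential
  m20: -0100,1-100
  m24: 11-00 ←essential
  m28: 1-100,11-00,1110-
  m29: 1110- ←essential
Essential: 01-10, 100-1, 11-00, 1110-

4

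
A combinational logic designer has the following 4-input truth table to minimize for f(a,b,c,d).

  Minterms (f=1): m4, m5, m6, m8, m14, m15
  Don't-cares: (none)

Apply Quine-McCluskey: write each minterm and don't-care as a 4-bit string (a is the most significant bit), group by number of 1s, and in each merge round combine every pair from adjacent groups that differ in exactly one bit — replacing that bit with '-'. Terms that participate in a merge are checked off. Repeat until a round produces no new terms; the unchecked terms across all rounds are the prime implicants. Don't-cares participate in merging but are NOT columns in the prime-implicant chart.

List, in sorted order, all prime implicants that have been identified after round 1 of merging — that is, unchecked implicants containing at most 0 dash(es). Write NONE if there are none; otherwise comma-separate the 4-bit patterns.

Round 0: 0100✓ 0101✓ 0110✓ 1000 1110✓ 1111✓
Round 1: -110 01-0 010- 111-
PIs = {-110, 01-0, 010-, 1000, 111-}

1000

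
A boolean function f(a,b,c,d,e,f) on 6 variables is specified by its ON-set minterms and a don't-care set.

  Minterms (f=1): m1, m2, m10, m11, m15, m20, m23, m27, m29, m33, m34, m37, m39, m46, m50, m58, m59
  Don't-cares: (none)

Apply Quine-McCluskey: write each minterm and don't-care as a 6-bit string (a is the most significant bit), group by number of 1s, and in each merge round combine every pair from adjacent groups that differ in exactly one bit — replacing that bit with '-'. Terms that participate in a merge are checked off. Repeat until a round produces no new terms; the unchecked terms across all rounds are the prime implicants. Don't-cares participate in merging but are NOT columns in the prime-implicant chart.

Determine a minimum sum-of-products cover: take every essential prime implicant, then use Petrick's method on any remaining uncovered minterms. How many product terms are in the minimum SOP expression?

[col 0] 000001*, 000010*, 001010*, 001011*, 001111*, 010100, 010111, 011011*, 011101, 100001*, 100010*, 100101*, 100111*, 101110, 110010*, 111010*, 111011*
[col 1] -00001, -00010, -11011, 0-1011, 00-010, 001-11, 00101-, 1-0010, 100-01, 1001-1, 11-010, 11101-
Prime implicants: -00001, -00010, -11011, 0-1011, 00-010, 001-11, 00101-, 010100, 010111, 011101, 1-0010, 100-01, 1001-1, 101110, 11-010, 11101-
PI chart (minterm → PIs covering it):
  1 | -00001  (sole → essential)
  2 | -00010,00-010
  10 | 00-010,00101-
  11 | 0-1011,001-11,00101-
  15 | 001-11  (sole → essential)
  20 | 010100  (sole → essential)
  23 | 010111  (sole → essential)
  27 | -11011,0-1011
  29 | 011101  (sole → essential)
  33 | -00001,100-01
  34 | -00010,1-0010
  37 | 100-01,1001-1
  39 | 1001-1  (sole → essential)
  46 | 101110  (sole → essential)
  50 | 1-0010,11-010
  58 | 11-010,11101-
  59 | -11011,11101-
Essential prime implicants: -00001, 001-11, 010100, 010111, 011101, 1001-1, 101110
Petrick residual → -00010, -11011, 00-010, 11-010
Minimum SOP uses 11 PIs: b'c'd'e'f + b'c'd'ef' + bcd'ef + a'b'd'ef' + a'b'cef + a'bc'de'f' + a'bc'def + a'bcde'f + ab'c'df + ab'cdef' + abd'ef'

11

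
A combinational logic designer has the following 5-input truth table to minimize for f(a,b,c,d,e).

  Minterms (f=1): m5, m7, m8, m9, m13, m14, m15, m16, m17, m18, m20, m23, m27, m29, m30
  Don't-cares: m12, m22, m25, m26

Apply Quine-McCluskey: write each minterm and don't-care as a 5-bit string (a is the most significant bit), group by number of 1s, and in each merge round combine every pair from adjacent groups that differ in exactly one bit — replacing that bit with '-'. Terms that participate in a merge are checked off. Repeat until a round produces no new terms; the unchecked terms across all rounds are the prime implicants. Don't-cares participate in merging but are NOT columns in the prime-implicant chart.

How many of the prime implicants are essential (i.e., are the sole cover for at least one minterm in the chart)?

4

[col 0] 00101*, 00111*, 01000*, 01001*, 01100*, 01101*, 01110*, 01111*, 10000*, 10001*, 10010*, 10100*, 10110*, 10111*, 11001*, 11010*, 11011*, 11101*, 11110*
[col 1] -0111, -1001*, -1101*, -1110, 0-101*, 0-111*, 001-1*, 01-00*, 01-01*, 0100-*, 011-0*, 011-1*, 0110-*, 0111-*, 1-001, 1-010*, 1-110*, 10-00*, 10-10*, 100-0*, 1000-, 101-0*, 1011-, 11-01*, 11-10*, 110-1, 1101-
[col 2] -1-01, 0-1-1, 01-0-, 011--, 1--10, 10--0
Prime implicants: -0111, -1-01, -1110, 0-1-1, 01-0-, 011--, 1--10, 1-001, 10--0, 1000-, 1011-, 110-1, 1101-
PI chart (minterm → PIs covering it):
  5 | 0-1-1  (sole → essential)
  7 | -0111,0-1-1
  8 | 01-0-  (sole → essential)
  9 | -1-01,01-0-
  13 | -1-01,0-1-1,01-0-,011--
  14 | -1110,011--
  15 | 0-1-1,011--
  16 | 10--0,1000-
  17 | 1-001,1000-
  18 | 1--10,10--0
  20 | 10--0  (sole → essential)
  23 | -0111,1011-
  27 | 110-1,1101-
  29 | -1-01  (sole → essential)
  30 | -1110,1--10
Essential prime implicants: -1-01, 0-1-1, 01-0-, 10--0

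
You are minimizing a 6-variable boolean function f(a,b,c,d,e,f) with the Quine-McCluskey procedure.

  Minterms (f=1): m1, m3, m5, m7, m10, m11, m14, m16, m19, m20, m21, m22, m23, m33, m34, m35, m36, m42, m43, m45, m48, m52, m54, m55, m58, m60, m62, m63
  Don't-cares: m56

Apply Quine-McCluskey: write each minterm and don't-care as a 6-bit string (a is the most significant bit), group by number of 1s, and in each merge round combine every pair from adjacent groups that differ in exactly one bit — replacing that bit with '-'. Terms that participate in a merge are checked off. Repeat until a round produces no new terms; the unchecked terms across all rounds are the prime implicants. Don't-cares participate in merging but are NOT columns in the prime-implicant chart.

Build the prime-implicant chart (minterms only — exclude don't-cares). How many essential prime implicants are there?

8

Round 0: 000001✓ 000011✓ 000101✓ 000111✓ 001010✓ 001011✓ 001110✓ 010000✓ 010011✓ 010100✓ 010101✓ 010110✓ 010111✓ 100001✓ 100010✓ 100011✓ 100100✓ 101010✓ 101011✓ 101101 110000✓ 110100✓ 110110✓ 110111✓ 111000✓ 111010✓ 111100✓ 111110✓ 111111✓
Round 1: -00001✓ -00011✓ -01010✓ -01011✓ -10000✓ -10100✓ -10110✓ -10111✓ 0-0011✓ 0-0101✓ 0-0111✓ 00-011✓ 000-01✓ 000-11✓ 0000-1✓ 0001-1✓ 001-10 00101-✓ 010-00✓ 010-11✓ 0101-0✓ 0101-1✓ 01010-✓ 01011-✓ 1-0100 1-1010 10-010✓ 10-011✓ 1000-1✓ 10001-✓ 10101-✓ 11-000✓ 11-100✓ 11-110✓ 11-111✓ 110-00✓ 1101-0✓ 11011-✓ 111-00✓ 111-10✓ 1110-0✓ 1111-0✓ 11111-✓
Round 2: -0-011 -000-1 -0101- -10-00 -101-0 -1011- 0-0-11 0-01-1 000--1 0101-- 10-01- 11--00 11-1-0 11-11- 111--0
PIs = {-0-011, -000-1, -0101-, -10-00, -101-0, -1011-, 0-0-11, 0-01-1, 000--1, 001-10, 0101--, 1-0100, 1-1010, 10-01-, 101101, 11--00, 11-1-0, 11-11-, 111--0}
Coverage chart:
  m1: -000-1,000--1
  m3: -0-011,-000-1,0-0-11,000--1
  m5: 0-01-1,000--1
  m7: 0-0-11,0-01-1,000--1
  m10: -0101-,001-10
  m11: -0-011,-0101-
  m14: 001-10 ←essential
  m16: -10-00 ←essential
  m19: 0-0-11 ←essential
  m20: -10-00,-101-0,0101--
  m21: 0-01-1,0101--
  m22: -101-0,-1011-,0101--
  m23: -1011-,0-0-11,0-01-1,0101--
  m33: -000-1 ←essential
  m34: 10-01- ←essential
  m35: -0-011,-000-1,10-01-
  m36: 1-0100 ←essential
  m42: -0101-,1-1010,10-01-
  m43: -0-011,-0101-,10-01-
  m45: 101101 ←essential
  m48: -10-00,11--00
  m52: -10-00,-101-0,1-0100,11--00,11-1-0
  m54: -101-0,-1011-,11-1-0,11-11-
  m55: -1011-,11-11-
  m58: 1-1010,111--0
  m60: 11--00,11-1-0,111--0
  m62: 11-1-0,11-11-,111--0
  m63: 11-11- ←essential
Essential: -000-1, -10-00, 0-0-11, 001-10, 1-0100, 10-01-, 101101, 11-11-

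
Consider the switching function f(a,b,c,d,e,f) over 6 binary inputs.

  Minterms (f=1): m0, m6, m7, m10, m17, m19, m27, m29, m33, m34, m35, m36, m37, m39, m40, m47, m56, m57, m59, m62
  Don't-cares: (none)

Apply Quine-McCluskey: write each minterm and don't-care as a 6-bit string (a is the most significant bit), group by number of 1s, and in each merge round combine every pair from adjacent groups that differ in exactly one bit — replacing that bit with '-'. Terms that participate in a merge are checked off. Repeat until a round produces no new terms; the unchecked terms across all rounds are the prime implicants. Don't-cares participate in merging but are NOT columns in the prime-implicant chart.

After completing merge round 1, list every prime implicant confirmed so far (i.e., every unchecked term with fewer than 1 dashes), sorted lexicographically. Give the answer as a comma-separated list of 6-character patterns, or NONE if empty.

000000, 001010, 011101, 111110

[col 0] 000000, 000110*, 000111*, 001010, 010001*, 010011*, 011011*, 011101, 100001*, 100010*, 100011*, 100100*, 100101*, 100111*, 101000*, 101111*, 111000*, 111001*, 111011*, 111110
[col 1] -00111, -11011, 00011-, 01-011, 0100-1, 1-1000, 10-111, 100-01*, 100-11*, 1000-1*, 10001-, 1001-1*, 10010-, 1110-1, 11100-
[col 2] 100--1
Prime implicants: -00111, -11011, 000000, 00011-, 001010, 01-011, 0100-1, 011101, 1-1000, 10-111, 100--1, 10001-, 10010-, 1110-1, 11100-, 111110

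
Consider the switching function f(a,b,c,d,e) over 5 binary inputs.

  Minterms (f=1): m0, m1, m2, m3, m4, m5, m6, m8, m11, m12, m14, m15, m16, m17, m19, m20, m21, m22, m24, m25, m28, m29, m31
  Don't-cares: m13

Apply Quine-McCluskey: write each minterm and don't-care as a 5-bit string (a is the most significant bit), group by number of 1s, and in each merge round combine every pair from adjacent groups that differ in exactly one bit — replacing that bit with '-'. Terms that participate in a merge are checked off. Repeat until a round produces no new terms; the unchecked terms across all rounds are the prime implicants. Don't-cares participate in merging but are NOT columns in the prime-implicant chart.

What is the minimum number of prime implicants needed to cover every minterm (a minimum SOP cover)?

9

[col 0] 00000*, 00001*, 00010*, 00011*, 00100*, 00101*, 00110*, 01000*, 01011*, 01100*, 01101*, 01110*, 01111*, 10000*, 10001*, 10011*, 10100*, 10101*, 10110*, 11000*, 11001*, 11100*, 11101*, 11111*
[col 1] -0000*, -0001*, -0011*, -0100*, -0101*, -0110*, -1000*, -1100*, -1101*, -1111*, 0-000*, 0-011, 0-100*, 0-101*, 0-110*, 00-00*, 00-01*, 00-10*, 000-0*, 000-1*, 0000-*, 0001-*, 001-0*, 0010-*, 01-00*, 01-11, 011-0*, 011-1*, 0110-*, 0111-*, 1-000*, 1-001*, 1-100*, 1-101*, 10-00*, 10-01*, 100-1*, 1000-*, 101-0*, 1010-*, 11-00*, 11-01*, 1100-*, 111-1*, 1110-*
[col 2] --000*, --100*, --101*, -0-00*, -0-01*, -00-1, -000-*, -01-0, -010-*, -1-00*, -11-1, -110-*, 0--00*, 0-1-0, 0-10-*, 00--0, 00-0-*, 000--, 011--, 1--00*, 1--01*, 1-00-*, 1-10-*, 10-0-*, 11-0-*
[col 3] ---00, --10-, -0-0-, 1--0-
Prime implicants: ---00, --10-, -0-0-, -00-1, -01-0, -11-1, 0-011, 0-1-0, 00--0, 000--, 01-11, 011--, 1--0-
PI chart (minterm → PIs covering it):
  0 | ---00,-0-0-,00--0,000--
  1 | -0-0-,-00-1,000--
  2 | 00--0,000--
  3 | -00-1,0-011,000--
  4 | ---00,--10-,-0-0-,-01-0,0-1-0,00--0
  5 | --10-,-0-0-
  6 | -01-0,0-1-0,00--0
  8 | ---00  (sole → essential)
  11 | 0-011,01-11
  12 | ---00,--10-,0-1-0,011--
  14 | 0-1-0,011--
  15 | -11-1,01-11,011--
  16 | ---00,-0-0-,1--0-
  17 | -0-0-,-00-1,1--0-
  19 | -00-1  (sole → essential)
  20 | ---00,--10-,-0-0-,-01-0,1--0-
  21 | --10-,-0-0-,1--0-
  22 | -01-0  (sole → essential)
  24 | ---00,1--0-
  25 | 1--0-  (sole → essential)
  28 | ---00,--10-,1--0-
  29 | --10-,-11-1,1--0-
  31 | -11-1  (sole → essential)
Essential prime implicants: ---00, -00-1, -01-0, -11-1, 1--0-
Petrick residual → --10-, 0-011, 0-1-0, 00--0
Minimum SOP uses 9 PIs: d'e' + cd' + b'c'e + b'ce' + bce + a'c'de + a'ce' + a'b'e' + ad'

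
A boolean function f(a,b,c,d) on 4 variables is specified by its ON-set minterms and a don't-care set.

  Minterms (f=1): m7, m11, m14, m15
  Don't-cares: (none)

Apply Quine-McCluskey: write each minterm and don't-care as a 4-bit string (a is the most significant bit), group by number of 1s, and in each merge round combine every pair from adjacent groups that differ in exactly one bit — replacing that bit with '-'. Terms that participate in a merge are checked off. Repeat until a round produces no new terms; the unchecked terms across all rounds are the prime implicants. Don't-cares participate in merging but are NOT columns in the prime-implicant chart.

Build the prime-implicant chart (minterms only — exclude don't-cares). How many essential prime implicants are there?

Round 0: 0111✓ 1011✓ 1110✓ 1111✓
Round 1: -111 1-11 111-
PIs = {-111, 1-11, 111-}
Coverage chart:
  m7: -111 ←essential
  m11: 1-11 ←essential
  m14: 111- ←essential
  m15: -111,1-11,111-
Essential: -111, 1-11, 111-

3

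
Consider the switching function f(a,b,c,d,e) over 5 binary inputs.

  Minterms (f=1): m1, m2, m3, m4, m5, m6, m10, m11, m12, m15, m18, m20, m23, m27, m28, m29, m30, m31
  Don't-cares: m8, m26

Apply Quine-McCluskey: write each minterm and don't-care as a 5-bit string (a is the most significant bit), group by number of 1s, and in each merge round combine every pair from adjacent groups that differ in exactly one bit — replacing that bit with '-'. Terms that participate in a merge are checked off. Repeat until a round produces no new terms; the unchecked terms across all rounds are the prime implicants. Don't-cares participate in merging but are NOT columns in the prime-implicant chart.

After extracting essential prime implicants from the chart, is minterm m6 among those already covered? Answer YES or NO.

size-2^0 implicants → 00001(✓)  00010(✓)  00011(✓)  00100(✓)  00101(✓)  00110(✓)  01000(✓)  01010(✓)  01011(✓)  01100(✓)  01111(✓)  10010(✓)  10100(✓)  10111(✓)  11010(✓)  11011(✓)  11100(✓)  11101(✓)  11110(✓)  11111(✓)
size-2^1 implicants → -0010(✓)  -0100(✓)  -1010(✓)  -1011(✓)  -1100(✓)  -1111(✓)  0-010(✓)  0-011(✓)  0-100(✓)  00-01  00-10  000-1  0001-(✓)  001-0  0010-  01-00  01-11(✓)  010-0  0101-(✓)  1-010(✓)  1-100(✓)  1-111  11-10(✓)  11-11(✓)  1101-(✓)  111-0(✓)  111-1(✓)  1110-(✓)  1111-(✓)
size-2^2 implicants → --010  --100  -1-11  -101-  0-01-  11-1-  111--
Unchecked terms (primes): --010, --100, -1-11, -101-, 0-01-, 00-01, 00-10, 000-1, 001-0, 0010-, 01-00, 010-0, 1-111, 11-1-, 111--
Minterm coverage:
  m1 ⊆ 00-01,000-1
  m2 ⊆ --010,0-01-,00-10
  m3 ⊆ 0-01-,000-1
  m4 ⊆ --100,001-0,0010-
  m5 ⊆ 00-01,0010-
  m6 ⊆ 00-10,001-0
  m10 ⊆ --010,-101-,0-01-,010-0
  m11 ⊆ -1-11,-101-,0-01-
  m12 ⊆ --100,01-00
  m15 ⊆ -1-11 [E]
  m18 ⊆ --010 [E]
  m20 ⊆ --100 [E]
  m23 ⊆ 1-111 [E]
  m27 ⊆ -1-11,-101-,11-1-
  m28 ⊆ --100,111--
  m29 ⊆ 111-- [E]
  m30 ⊆ 11-1-,111--
  m31 ⊆ -1-11,1-111,11-1-,111--
E = {--010, --100, -1-11, 1-111, 111--}

NO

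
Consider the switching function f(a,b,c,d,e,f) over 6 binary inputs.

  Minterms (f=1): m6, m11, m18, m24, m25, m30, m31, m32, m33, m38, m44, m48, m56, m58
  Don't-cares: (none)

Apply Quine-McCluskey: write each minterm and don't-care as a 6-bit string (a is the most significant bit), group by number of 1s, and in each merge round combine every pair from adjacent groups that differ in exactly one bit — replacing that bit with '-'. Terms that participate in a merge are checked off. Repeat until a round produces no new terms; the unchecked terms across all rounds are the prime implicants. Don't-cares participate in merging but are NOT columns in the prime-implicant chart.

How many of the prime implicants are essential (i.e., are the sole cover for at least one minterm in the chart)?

8

[col 0] 000110*, 001011, 010010, 011000*, 011001*, 011110*, 011111*, 100000*, 100001*, 100110*, 101100, 110000*, 111000*, 111010*
[col 1] -00110, -11000, 01100-, 01111-, 1-0000, 10000-, 11-000, 1110-0
Prime implicants: -00110, -11000, 001011, 010010, 01100-, 01111-, 1-0000, 10000-, 101100, 11-000, 1110-0
PI chart (minterm → PIs covering it):
  6 | -00110  (sole → essential)
  11 | 001011  (sole → essential)
  18 | 010010  (sole → essential)
  24 | -11000,01100-
  25 | 01100-  (sole → essential)
  30 | 01111-  (sole → essential)
  31 | 01111-  (sole → essential)
  32 | 1-0000,10000-
  33 | 10000-  (sole → essential)
  38 | -00110  (sole → essential)
  44 | 101100  (sole → essential)
  48 | 1-0000,11-000
  56 | -11000,11-000,1110-0
  58 | 1110-0  (sole → essential)
Essential prime implicants: -00110, 001011, 010010, 01100-, 01111-, 10000-, 101100, 1110-0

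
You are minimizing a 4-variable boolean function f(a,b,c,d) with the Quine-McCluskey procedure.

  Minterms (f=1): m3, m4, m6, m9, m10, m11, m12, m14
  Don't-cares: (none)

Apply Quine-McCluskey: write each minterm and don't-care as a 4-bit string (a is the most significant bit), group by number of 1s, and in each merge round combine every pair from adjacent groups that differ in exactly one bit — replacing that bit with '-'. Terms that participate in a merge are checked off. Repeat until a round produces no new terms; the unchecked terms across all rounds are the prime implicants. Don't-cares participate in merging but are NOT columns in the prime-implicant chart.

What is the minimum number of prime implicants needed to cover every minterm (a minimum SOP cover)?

size-2^0 implicants → 0011(✓)  0100(✓)  0110(✓)  1001(✓)  1010(✓)  1011(✓)  1100(✓)  1110(✓)
size-2^1 implicants → -011  -100(✓)  -110(✓)  01-0(✓)  1-10  10-1  101-  11-0(✓)
size-2^2 implicants → -1-0
Unchecked terms (primes): -011, -1-0, 1-10, 10-1, 101-
Minterm coverage:
  m3 ⊆ -011 [E]
  m4 ⊆ -1-0 [E]
  m6 ⊆ -1-0 [E]
  m9 ⊆ 10-1 [E]
  m10 ⊆ 1-10,101-
  m11 ⊆ -011,10-1,101-
  m12 ⊆ -1-0 [E]
  m14 ⊆ -1-0,1-10
E = {-011, -1-0, 10-1}
Petrick residual → 1-10
Cover = b'cd + bd' + acd' + ab'd  |cover|=4

4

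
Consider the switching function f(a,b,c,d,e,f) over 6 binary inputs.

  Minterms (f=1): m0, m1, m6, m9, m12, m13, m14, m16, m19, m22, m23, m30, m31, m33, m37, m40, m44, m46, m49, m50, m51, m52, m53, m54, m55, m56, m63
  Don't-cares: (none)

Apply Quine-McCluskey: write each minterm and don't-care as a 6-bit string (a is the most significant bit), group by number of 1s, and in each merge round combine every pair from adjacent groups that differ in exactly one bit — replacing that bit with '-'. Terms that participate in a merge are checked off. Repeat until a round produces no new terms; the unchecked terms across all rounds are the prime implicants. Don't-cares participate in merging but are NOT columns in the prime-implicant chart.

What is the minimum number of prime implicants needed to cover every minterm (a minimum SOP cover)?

11

Round 0: 000000✓ 000001✓ 000110✓ 001001✓ 001100✓ 001101✓ 001110✓ 010000✓ 010011✓ 010110✓ 010111✓ 011110✓ 011111✓ 100001✓ 100101✓ 101000✓ 101100✓ 101110✓ 110001✓ 110010✓ 110011✓ 110100✓ 110101✓ 110110✓ 110111✓ 111000✓ 111111✓
Round 1: -00001 -01100✓ -01110✓ -10011✓ -10110✓ -10111✓ -11111✓ 0-0000 0-0110✓ 0-1110✓ 00-001 00-110✓ 00000- 001-01 0011-0✓ 00110- 01-110✓ 01-111✓ 010-11✓ 01011-✓ 01111-✓ 1-0001✓ 1-0101✓ 1-1000 100-01✓ 101-00 1011-0✓ 11-111✓ 110-01✓ 110-10✓ 110-11✓ 1100-1✓ 11001-✓ 1101-0✓ 1101-1✓ 11010-✓ 11011-✓
Round 2: -011-0 -1-111 -10-11 -1011- 0--110 01-11- 1-0-01 110--1 110-1- 1101--
PIs = {-00001, -011-0, -1-111, -10-11, -1011-, 0--110, 0-0000, 00-001, 00000-, 001-01, 00110-, 01-11-, 1-0-01, 1-1000, 101-00, 110--1, 110-1-, 1101--}
Coverage chart:
  m0: 0-0000,00000-
  m1: -00001,00-001,00000-
  m6: 0--110 ←essential
  m9: 00-001,001-01
  m12: -011-0,00110-
  m13: 001-01,00110-
  m14: -011-0,0--110
  m16: 0-0000 ←essential
  m19: -10-11 ←essential
  m22: -1011-,0--110,01-11-
  m23: -1-111,-10-11,-1011-,01-11-
  m30: 0--110,01-11-
  m31: -1-111,01-11-
  m33: -00001,1-0-01
  m37: 1-0-01 ←essential
  m40: 1-1000,101-00
  m44: -011-0,101-00
  m46: -011-0 ←essential
  m49: 1-0-01,110--1
  m50: 110-1- ←essential
  m51: -10-11,110--1,110-1-
  m52: 1101-- ←essential
  m53: 1-0-01,110--1,1101--
  m54: -1011-,110-1-,1101--
  m55: -1-111,-10-11,-1011-,110--1,110-1-,1101--
  m56: 1-1000 ←essential
  m63: -1-111 ←essential
Essential: -011-0, -1-111, -10-11, 0--110, 0-0000, 1-0-01, 1-1000, 110-1-, 1101--
Petrick residual → -00001, 001-01
Min cover (11 terms): b'c'd'e'f + b'cdf' + bdef + bc'ef + a'def' + a'c'd'e'f' + a'b'ce'f + ac'e'f + acd'e'f' + abc'e + abc'd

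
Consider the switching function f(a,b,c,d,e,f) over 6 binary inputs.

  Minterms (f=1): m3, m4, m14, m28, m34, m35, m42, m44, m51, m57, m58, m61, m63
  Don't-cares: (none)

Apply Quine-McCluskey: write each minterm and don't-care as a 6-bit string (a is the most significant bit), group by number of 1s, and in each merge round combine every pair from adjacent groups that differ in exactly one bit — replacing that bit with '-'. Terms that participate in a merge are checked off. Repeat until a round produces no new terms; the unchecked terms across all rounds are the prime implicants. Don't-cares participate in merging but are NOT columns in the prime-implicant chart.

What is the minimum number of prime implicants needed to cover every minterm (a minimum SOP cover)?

Round 0: 000011✓ 000100 001110 011100 100010✓ 100011✓ 101010✓ 101100 110011✓ 111001✓ 111010✓ 111101✓ 111111✓
Round 1: -00011 1-0011 1-1010 10-010 10001- 111-01 1111-1
PIs = {-00011, 000100, 001110, 011100, 1-0011, 1-1010, 10-010, 10001-, 101100, 111-01, 1111-1}
Coverage chart:
  m3: -00011 ←essential
  m4: 000100 ←essential
  m14: 001110 ←essential
  m28: 011100 ←essential
  m34: 10-010,10001-
  m35: -00011,1-0011,10001-
  m42: 1-1010,10-010
  m44: 101100 ←essential
  m51: 1-0011 ←essential
  m57: 111-01 ←essential
  m58: 1-1010 ←essential
  m61: 111-01,1111-1
  m63: 1111-1 ←essential
Essential: -00011, 000100, 001110, 011100, 1-0011, 1-1010, 101100, 111-01, 1111-1
Petrick residual → 10-010
Min cover (10 terms): b'c'd'ef + a'b'c'de'f' + a'b'cdef' + a'bcde'f' + ac'd'ef + acd'ef' + ab'd'ef' + ab'cde'f' + abce'f + abcdf

10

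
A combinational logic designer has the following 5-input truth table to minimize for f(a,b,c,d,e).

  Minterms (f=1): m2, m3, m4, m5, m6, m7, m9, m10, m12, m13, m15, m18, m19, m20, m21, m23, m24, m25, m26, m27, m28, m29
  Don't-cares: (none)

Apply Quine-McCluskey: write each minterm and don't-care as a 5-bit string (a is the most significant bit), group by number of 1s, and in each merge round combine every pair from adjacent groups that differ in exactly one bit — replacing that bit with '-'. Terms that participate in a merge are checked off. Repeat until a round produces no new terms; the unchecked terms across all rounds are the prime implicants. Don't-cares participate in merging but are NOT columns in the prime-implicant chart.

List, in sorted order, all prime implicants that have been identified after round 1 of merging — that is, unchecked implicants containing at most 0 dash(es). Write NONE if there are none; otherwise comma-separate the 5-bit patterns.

NONE

[col 0] 00010*, 00011*, 00100*, 00101*, 00110*, 00111*, 01001*, 01010*, 01100*, 01101*, 01111*, 10010*, 10011*, 10100*, 10101*, 10111*, 11000*, 11001*, 11010*, 11011*, 11100*, 11101*
[col 1] -0010*, -0011*, -0100*, -0101*, -0111*, -1001*, -1010*, -1100*, -1101*, 0-010*, 0-100*, 0-101*, 0-111*, 00-10*, 00-11*, 0001-*, 001-0*, 001-1*, 0010-*, 0011-*, 01-01*, 011-1*, 0110-*, 1-010*, 1-011*, 1-100*, 1-101*, 10-11*, 1001-*, 101-1*, 1010-*, 11-00*, 11-01*, 110-0*, 110-1*, 1100-*, 1101-*, 1110-*
[col 2] --010, --100*, --101*, -0-11, -001-, -01-1, -010-*, -1-01, -110-*, 0-1-1, 0-10-*, 00-1-, 001--, 1-01-, 1-10-*, 11-0-, 110--
[col 3] --10-
Prime implicants: --010, --10-, -0-11, -001-, -01-1, -1-01, 0-1-1, 00-1-, 001--, 1-01-, 11-0-, 110--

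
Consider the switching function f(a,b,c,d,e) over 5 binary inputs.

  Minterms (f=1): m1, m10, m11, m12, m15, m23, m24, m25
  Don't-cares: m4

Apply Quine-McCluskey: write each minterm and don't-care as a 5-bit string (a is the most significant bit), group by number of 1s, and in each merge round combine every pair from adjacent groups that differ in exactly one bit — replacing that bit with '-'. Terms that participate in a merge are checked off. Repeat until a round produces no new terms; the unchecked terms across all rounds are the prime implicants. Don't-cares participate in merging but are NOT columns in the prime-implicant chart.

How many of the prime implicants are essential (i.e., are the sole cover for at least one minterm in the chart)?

6

[col 0] 00001, 00100*, 01010*, 01011*, 01100*, 01111*, 10111, 11000*, 11001*
[col 1] 0-100, 01-11, 0101-, 1100-
Prime implicants: 0-100, 00001, 01-11, 0101-, 10111, 1100-
PI chart (minterm → PIs covering it):
  1 | 00001  (sole → essential)
  10 | 0101-  (sole → essential)
  11 | 01-11,0101-
  12 | 0-100  (sole → essential)
  15 | 01-11  (sole → essential)
  23 | 10111  (sole → essential)
  24 | 1100-  (sole → essential)
  25 | 1100-  (sole → essential)
Essential prime implicants: 0-100, 00001, 01-11, 0101-, 10111, 1100-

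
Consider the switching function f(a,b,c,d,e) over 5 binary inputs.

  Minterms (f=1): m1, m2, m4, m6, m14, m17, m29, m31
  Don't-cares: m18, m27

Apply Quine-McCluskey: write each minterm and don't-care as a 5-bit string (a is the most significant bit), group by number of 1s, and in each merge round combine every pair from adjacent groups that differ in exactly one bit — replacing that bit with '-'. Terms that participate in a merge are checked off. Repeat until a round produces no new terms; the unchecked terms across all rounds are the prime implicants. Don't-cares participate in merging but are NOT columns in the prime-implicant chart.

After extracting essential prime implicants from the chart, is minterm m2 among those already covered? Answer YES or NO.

NO

Round 0: 00001✓ 00010✓ 00100✓ 00110✓ 01110✓ 10001✓ 10010✓ 11011✓ 11101✓ 11111✓
Round 1: -0001 -0010 0-110 00-10 001-0 11-11 111-1
PIs = {-0001, -0010, 0-110, 00-10, 001-0, 11-11, 111-1}
Coverage chart:
  m1: -0001 ←essential
  m2: -0010,00-10
  m4: 001-0 ←essential
  m6: 0-110,00-10,001-0
  m14: 0-110 ←essential
  m17: -0001 ←essential
  m29: 111-1 ←essential
  m31: 11-11,111-1
Essential: -0001, 0-110, 001-0, 111-1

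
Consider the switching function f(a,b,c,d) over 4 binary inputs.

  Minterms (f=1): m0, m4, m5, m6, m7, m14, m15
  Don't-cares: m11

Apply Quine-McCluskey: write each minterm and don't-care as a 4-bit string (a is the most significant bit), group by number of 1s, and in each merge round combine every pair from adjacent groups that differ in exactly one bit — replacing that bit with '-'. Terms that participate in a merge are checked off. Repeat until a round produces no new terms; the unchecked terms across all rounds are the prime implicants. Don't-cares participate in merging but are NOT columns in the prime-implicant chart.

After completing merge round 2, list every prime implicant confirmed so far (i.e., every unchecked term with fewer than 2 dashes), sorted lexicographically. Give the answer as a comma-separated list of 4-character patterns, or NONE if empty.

[col 0] 0000*, 0100*, 0101*, 0110*, 0111*, 1011*, 1110*, 1111*
[col 1] -110*, -111*, 0-00, 01-0*, 01-1*, 010-*, 011-*, 1-11, 111-*
[col 2] -11-, 01--
Prime implicants: -11-, 0-00, 01--, 1-11

0-00, 1-11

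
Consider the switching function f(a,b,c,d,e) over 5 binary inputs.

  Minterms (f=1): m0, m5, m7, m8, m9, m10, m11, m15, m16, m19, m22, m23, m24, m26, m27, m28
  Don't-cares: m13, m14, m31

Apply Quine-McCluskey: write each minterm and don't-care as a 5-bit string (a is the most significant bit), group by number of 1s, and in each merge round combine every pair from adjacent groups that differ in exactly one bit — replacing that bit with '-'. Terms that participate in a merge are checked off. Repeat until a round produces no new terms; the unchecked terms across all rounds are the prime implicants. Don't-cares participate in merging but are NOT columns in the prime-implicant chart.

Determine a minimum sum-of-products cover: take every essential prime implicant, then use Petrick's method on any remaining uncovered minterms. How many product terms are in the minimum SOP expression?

Round 0: 00000✓ 00101✓ 00111✓ 01000✓ 01001✓ 01010✓ 01011✓ 01101✓ 01110✓ 01111✓ 10000✓ 10011✓ 10110✓ 10111✓ 11000✓ 11010✓ 11011✓ 11100✓ 11111✓
Round 1: -0000✓ -0111✓ -1000✓ -1010✓ -1011✓ -1111✓ 0-000✓ 0-101✓ 0-111✓ 001-1✓ 01-01✓ 01-10✓ 01-11✓ 010-0✓ 010-1✓ 0100-✓ 0101-✓ 011-1✓ 0111-✓ 1-000✓ 1-011✓ 1-111✓ 10-11✓ 1011- 11-00 11-11✓ 110-0✓ 1101-✓
Round 2: --000 --111 -1-11 -10-0 -101- 0-1-1 01--1 01-1- 010-- 1--11
PIs = {--000, --111, -1-11, -10-0, -101-, 0-1-1, 01--1, 01-1-, 010--, 1--11, 1011-, 11-00}
Coverage chart:
  m0: --000 ←essential
  m5: 0-1-1 ←essential
  m7: --111,0-1-1
  m8: --000,-10-0,010--
  m9: 01--1,010--
  m10: -10-0,-101-,01-1-,010--
  m11: -1-11,-101-,01--1,01-1-,010--
  m15: --111,-1-11,0-1-1,01--1,01-1-
  m16: --000 ←essential
  m19: 1--11 ←essential
  m22: 1011- ←essential
  m23: --111,1--11,1011-
  m24: --000,-10-0,11-00
  m26: -10-0,-101-
  m27: -1-11,-101-,1--11
  m28: 11-00 ←essential
Essential: --000, 0-1-1, 1--11, 1011-, 11-00
Petrick residual → -10-0, 01--1
Min cover (7 terms): c'd'e' + bc'e' + a'ce + a'be + ade + ab'cd + abd'e'

7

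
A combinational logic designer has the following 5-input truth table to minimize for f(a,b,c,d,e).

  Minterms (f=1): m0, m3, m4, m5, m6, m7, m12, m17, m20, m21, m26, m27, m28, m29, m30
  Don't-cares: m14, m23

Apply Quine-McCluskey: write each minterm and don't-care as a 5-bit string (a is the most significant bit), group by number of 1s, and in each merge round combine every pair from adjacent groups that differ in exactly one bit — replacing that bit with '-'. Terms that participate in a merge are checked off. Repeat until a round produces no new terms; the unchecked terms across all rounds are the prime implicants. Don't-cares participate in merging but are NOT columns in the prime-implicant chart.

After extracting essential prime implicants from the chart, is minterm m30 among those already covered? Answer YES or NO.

[col 0] 00000*, 00011*, 00100*, 00101*, 00110*, 00111*, 01100*, 01110*, 10001*, 10100*, 10101*, 10111*, 11010*, 11011*, 11100*, 11101*, 11110*
[col 1] -0100*, -0101*, -0111*, -1100*, -1110*, 0-100*, 0-110*, 00-00, 00-11, 001-0*, 001-1*, 0010-*, 0011-*, 011-0*, 1-100*, 1-101*, 10-01, 101-1*, 1010-*, 11-10, 1101-, 111-0*, 1110-*
[col 2] --100, -01-1, -010-, -11-0, 0-1-0, 001--, 1-10-
Prime implicants: --100, -01-1, -010-, -11-0, 0-1-0, 00-00, 00-11, 001--, 1-10-, 10-01, 11-10, 1101-
PI chart (minterm → PIs covering it):
  0 | 00-00  (sole → essential)
  3 | 00-11  (sole → essential)
  4 | --100,-010-,0-1-0,00-00,001--
  5 | -01-1,-010-,001--
  6 | 0-1-0,001--
  7 | -01-1,00-11,001--
  12 | --100,-11-0,0-1-0
  17 | 10-01  (sole → essential)
  20 | --100,-010-,1-10-
  21 | -01-1,-010-,1-10-,10-01
  26 | 11-10,1101-
  27 | 1101-  (sole → essential)
  28 | --100,-11-0,1-10-
  29 | 1-10-  (sole → essential)
  30 | -11-0,11-10
Essential prime implicants: 00-00, 00-11, 1-10-, 10-01, 1101-

NO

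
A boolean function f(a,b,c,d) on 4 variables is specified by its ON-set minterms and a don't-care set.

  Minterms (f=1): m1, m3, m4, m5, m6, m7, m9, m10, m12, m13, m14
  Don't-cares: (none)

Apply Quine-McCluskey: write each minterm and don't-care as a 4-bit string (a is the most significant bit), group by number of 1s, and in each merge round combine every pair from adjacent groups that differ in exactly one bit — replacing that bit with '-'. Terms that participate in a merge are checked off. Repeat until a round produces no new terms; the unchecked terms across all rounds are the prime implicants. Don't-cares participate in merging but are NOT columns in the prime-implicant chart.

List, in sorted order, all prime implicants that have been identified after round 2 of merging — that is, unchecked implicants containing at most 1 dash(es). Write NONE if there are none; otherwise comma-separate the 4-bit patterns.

[col 0] 0001*, 0011*, 0100*, 0101*, 0110*, 0111*, 1001*, 1010*, 1100*, 1101*, 1110*
[col 1] -001*, -100*, -101*, -110*, 0-01*, 0-11*, 00-1*, 01-0*, 01-1*, 010-*, 011-*, 1-01*, 1-10, 11-0*, 110-*
[col 2] --01, -1-0, -10-, 0--1, 01--
Prime implicants: --01, -1-0, -10-, 0--1, 01--, 1-10

1-10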